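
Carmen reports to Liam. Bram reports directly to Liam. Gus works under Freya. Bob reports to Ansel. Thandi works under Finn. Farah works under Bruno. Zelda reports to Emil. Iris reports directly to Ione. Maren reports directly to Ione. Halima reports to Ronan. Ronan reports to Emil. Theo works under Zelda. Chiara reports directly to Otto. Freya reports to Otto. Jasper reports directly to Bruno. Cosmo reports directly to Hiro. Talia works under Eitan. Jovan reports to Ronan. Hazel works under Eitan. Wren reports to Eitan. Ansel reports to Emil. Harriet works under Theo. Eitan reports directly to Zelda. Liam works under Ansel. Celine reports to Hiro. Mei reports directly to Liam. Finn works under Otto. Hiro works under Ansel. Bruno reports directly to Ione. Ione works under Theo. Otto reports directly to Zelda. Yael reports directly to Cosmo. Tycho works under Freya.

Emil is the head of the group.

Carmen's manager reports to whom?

Ansel

Carmen reports to Liam, and Liam reports to Ansel. So Carmen's skip-level manager is Ansel.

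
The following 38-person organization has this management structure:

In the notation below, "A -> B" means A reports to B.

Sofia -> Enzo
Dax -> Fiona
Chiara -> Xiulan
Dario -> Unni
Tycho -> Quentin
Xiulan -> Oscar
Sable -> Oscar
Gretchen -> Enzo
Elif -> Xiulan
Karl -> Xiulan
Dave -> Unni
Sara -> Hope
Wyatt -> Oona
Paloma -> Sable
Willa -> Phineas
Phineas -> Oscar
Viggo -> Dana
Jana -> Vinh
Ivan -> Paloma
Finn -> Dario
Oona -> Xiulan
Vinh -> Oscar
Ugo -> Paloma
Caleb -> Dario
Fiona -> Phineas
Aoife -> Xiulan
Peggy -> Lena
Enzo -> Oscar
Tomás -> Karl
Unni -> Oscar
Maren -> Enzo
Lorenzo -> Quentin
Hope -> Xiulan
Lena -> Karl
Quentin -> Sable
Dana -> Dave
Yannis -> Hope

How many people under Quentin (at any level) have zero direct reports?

The people in Quentin's organization with no one reporting to them are Tycho, Lorenzo. That is 2.

2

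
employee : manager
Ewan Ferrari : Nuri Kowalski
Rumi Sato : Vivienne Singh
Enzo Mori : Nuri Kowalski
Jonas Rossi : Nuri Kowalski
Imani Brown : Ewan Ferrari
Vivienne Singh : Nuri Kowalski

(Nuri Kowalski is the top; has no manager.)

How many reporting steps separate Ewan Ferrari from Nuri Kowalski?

1

Chain from Ewan Ferrari up to Nuri Kowalski: Ewan Ferrari → Nuri Kowalski. That is 1 step up, so Ewan Ferrari is 1 level below Nuri Kowalski.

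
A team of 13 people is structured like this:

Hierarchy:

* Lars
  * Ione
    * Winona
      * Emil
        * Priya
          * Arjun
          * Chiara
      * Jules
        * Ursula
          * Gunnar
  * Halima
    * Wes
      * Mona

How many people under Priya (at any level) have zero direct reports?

2

The people in Priya's organization with no one reporting to them are Chiara, Arjun. That is 2.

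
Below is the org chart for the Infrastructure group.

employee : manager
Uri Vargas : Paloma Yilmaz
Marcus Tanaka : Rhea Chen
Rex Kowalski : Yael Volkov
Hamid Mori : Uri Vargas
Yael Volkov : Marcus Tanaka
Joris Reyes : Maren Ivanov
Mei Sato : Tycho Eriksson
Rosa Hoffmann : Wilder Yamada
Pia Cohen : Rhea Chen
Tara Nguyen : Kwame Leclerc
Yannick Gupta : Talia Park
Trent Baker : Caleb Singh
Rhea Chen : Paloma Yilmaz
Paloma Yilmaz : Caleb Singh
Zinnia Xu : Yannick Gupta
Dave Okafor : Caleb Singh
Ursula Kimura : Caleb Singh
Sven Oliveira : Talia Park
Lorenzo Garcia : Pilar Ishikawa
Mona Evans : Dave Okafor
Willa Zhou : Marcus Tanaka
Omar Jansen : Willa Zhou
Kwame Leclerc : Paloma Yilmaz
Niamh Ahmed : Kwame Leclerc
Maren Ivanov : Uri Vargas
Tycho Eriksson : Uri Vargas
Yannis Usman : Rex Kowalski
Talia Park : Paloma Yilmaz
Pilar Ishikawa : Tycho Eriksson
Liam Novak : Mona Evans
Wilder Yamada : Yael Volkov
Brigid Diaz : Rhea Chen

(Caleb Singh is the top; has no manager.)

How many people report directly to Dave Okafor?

1

Dave Okafor directly manages Mona Evans. That is 1 direct report.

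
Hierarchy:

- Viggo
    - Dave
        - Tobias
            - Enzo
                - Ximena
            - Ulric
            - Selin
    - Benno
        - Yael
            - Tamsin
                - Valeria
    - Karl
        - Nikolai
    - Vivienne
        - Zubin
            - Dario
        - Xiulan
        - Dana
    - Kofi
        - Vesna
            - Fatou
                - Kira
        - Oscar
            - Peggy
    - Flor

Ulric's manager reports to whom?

Ulric reports to Tobias, and Tobias reports to Dave. So Ulric's skip-level manager is Dave.

Dave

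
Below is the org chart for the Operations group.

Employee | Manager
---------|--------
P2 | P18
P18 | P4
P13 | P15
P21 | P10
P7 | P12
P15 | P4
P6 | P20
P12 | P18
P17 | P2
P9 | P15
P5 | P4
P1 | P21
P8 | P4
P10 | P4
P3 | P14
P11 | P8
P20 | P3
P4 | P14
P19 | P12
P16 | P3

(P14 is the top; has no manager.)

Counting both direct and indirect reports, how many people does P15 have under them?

P15 directly manages P9, P13. P9 has no reports. P13 has no reports. So P15's organization is 2 direct reports plus everyone under them: 1 + 1 = 2.

2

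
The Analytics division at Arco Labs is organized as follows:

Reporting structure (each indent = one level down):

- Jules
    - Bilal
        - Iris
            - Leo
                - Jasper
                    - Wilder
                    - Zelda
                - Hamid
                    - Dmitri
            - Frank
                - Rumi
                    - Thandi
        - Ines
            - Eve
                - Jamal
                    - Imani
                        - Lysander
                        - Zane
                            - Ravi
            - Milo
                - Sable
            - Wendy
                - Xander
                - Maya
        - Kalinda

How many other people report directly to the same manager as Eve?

Eve reports to Ines. Ines's other direct reports are Milo, Wendy — 2 peers.

2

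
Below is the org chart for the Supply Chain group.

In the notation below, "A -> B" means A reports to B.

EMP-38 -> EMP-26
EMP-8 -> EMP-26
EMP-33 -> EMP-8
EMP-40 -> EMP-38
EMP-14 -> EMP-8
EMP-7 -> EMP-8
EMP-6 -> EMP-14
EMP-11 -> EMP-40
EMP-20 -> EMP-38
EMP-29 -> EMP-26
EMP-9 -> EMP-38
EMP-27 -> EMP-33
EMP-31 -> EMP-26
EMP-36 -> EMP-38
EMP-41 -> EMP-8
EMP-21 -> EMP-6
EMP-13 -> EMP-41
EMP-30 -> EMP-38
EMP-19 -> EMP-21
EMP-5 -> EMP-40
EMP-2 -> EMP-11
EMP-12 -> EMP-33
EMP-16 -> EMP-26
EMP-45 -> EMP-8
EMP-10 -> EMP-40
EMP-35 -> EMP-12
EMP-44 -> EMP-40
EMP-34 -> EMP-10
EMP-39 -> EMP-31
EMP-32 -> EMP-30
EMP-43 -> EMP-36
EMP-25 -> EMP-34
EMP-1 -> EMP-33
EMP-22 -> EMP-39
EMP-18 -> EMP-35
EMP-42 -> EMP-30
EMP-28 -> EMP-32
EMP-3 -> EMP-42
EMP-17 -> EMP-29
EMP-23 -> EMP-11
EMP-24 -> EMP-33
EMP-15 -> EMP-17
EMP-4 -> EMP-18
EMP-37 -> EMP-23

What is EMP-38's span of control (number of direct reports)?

EMP-38 directly manages EMP-40, EMP-20, EMP-9, EMP-36, EMP-30. That is 5 direct reports.

5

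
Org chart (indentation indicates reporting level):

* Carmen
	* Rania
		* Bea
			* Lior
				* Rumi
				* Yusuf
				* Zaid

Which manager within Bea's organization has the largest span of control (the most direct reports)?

Direct-report counts within Bea's organization: Bea has 1; Lior has 3. The largest is 3, held by Lior.

Lior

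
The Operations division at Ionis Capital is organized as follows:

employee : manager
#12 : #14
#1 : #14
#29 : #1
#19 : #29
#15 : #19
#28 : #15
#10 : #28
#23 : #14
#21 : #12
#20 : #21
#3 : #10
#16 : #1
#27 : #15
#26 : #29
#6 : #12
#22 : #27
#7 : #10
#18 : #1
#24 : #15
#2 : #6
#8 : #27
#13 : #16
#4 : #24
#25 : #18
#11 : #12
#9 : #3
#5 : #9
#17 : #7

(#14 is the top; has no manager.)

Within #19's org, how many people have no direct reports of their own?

The people in #19's organization with no one reporting to them are #4, #8, #22, #17, #5. That is 5.

5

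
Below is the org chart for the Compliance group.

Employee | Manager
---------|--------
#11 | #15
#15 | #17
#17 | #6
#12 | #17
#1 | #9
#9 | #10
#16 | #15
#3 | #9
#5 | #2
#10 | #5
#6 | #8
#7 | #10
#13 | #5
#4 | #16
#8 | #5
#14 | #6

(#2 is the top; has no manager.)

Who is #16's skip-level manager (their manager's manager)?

#17

#16 reports to #15, and #15 reports to #17. So #16's skip-level manager is #17.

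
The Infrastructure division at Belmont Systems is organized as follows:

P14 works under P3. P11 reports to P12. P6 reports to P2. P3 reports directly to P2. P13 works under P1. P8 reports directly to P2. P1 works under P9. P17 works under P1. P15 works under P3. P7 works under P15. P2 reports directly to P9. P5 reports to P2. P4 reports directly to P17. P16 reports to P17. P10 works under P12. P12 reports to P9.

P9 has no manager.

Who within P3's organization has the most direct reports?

P3

Direct-report counts within P3's organization: P3 has 2; P15 has 1. The largest is 2, held by P3.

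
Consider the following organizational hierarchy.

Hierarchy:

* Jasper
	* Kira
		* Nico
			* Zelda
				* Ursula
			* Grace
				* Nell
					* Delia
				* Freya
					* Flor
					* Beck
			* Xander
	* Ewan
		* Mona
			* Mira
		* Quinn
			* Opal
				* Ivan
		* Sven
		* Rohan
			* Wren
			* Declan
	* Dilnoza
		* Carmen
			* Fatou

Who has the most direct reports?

Ewan

Direct-report counts: Jasper has 3; Dilnoza has 1; Carmen has 1; Ewan has 4; Rohan has 2; Quinn has 1; Opal has 1; Mona has 1; Kira has 1; Nico has 3; Grace has 2; Freya has 2; Nell has 1; Zelda has 1. The largest is 4, held by Ewan.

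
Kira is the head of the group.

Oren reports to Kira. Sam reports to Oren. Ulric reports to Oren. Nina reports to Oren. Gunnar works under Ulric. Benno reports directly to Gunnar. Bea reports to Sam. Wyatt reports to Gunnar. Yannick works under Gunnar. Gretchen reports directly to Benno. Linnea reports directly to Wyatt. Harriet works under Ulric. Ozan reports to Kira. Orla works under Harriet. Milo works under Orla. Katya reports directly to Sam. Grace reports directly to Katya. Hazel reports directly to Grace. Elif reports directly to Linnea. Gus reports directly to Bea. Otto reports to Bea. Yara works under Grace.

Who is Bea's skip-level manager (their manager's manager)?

Oren

Bea reports to Sam, and Sam reports to Oren. So Bea's skip-level manager is Oren.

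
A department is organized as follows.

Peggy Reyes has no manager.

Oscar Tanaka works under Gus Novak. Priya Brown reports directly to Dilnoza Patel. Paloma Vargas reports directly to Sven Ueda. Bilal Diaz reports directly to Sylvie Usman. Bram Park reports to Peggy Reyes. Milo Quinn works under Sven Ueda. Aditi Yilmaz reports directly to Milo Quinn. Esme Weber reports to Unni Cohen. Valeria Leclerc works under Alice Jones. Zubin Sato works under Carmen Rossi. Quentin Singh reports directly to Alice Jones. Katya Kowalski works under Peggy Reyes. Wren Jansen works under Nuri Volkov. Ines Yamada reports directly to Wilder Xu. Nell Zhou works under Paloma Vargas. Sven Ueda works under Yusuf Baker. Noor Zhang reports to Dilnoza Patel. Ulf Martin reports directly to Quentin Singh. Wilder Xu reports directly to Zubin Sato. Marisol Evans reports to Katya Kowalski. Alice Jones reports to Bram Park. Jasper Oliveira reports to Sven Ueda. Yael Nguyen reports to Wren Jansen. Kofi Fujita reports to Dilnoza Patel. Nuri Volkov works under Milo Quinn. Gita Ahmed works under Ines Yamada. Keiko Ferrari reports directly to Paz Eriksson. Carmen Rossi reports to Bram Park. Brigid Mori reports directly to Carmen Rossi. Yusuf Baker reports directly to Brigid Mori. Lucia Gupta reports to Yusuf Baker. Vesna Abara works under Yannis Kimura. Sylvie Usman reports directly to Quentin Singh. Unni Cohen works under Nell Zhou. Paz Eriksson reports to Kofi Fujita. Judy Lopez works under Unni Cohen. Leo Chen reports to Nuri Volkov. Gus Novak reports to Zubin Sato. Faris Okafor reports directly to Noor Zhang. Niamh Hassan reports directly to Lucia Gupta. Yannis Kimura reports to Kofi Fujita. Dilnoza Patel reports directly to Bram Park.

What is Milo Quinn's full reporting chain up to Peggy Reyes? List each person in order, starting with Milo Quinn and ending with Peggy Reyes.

Milo Quinn reports to Sven Ueda. Sven Ueda reports to Yusuf Baker. Yusuf Baker reports to Brigid Mori. Brigid Mori reports to Carmen Rossi. Carmen Rossi reports to Bram Park. Bram Park reports to Peggy Reyes. Peggy Reyes is at the top.

Milo Quinn -> Sven Ueda -> Yusuf Baker -> Brigid Mori -> Carmen Rossi -> Bram Park -> Peggy Reyes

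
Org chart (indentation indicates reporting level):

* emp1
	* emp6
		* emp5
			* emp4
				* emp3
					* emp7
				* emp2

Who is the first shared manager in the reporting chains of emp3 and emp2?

emp3's chain of managers is emp4, emp5, emp6, emp1. emp2's chain of managers is emp4, emp5, emp6, emp1. The first manager that appears in both chains is emp4.

emp4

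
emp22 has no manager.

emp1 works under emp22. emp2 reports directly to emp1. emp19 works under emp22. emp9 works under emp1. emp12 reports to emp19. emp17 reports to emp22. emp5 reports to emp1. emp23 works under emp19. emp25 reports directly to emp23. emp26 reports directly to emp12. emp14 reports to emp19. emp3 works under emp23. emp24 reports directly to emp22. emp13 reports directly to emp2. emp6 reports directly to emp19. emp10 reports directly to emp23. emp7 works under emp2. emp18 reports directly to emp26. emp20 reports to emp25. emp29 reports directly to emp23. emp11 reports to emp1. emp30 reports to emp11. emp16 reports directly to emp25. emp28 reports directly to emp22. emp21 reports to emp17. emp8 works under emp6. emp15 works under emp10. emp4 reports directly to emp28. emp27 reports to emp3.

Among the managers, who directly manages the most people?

emp22

Direct-report counts: emp22 has 5; emp28 has 1; emp17 has 1; emp19 has 4; emp6 has 1; emp23 has 4; emp10 has 1; emp3 has 1; emp25 has 2; emp12 has 1; emp26 has 1; emp1 has 4; emp11 has 1; emp2 has 2. The largest is 5, held by emp22.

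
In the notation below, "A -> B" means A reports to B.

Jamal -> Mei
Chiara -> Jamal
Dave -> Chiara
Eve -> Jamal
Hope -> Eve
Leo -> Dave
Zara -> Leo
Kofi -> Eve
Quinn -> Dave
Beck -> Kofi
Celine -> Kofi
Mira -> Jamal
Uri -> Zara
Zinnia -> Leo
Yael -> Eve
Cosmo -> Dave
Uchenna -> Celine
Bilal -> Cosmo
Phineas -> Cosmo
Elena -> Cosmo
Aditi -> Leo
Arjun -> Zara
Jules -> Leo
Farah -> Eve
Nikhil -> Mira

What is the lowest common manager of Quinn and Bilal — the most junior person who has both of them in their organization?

Quinn's chain of managers is Dave, Chiara, Jamal, Mei. Bilal's chain of managers is Cosmo, Dave, Chiara, Jamal, Mei. The first manager that appears in both chains is Dave.

Dave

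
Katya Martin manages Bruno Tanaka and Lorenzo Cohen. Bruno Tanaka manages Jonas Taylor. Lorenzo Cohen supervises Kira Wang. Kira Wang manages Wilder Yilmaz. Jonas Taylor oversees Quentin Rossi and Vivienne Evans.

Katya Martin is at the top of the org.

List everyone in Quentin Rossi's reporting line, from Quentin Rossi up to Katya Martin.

Quentin Rossi -> Jonas Taylor -> Bruno Tanaka -> Katya Martin

Quentin Rossi reports to Jonas Taylor. Jonas Taylor reports to Bruno Tanaka. Bruno Tanaka reports to Katya Martin. Katya Martin is at the top.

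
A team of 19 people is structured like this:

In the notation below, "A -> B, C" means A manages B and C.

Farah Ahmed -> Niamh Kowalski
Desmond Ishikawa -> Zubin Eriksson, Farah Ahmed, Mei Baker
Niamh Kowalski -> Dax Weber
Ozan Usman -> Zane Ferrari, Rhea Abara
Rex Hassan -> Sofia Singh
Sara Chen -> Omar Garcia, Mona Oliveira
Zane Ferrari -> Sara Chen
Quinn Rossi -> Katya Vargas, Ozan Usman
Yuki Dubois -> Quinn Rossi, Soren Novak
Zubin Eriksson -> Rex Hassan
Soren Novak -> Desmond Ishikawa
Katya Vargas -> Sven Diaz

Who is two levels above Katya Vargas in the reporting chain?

Katya Vargas reports to Quinn Rossi, and Quinn Rossi reports to Yuki Dubois. So Katya Vargas's skip-level manager is Yuki Dubois.

Yuki Dubois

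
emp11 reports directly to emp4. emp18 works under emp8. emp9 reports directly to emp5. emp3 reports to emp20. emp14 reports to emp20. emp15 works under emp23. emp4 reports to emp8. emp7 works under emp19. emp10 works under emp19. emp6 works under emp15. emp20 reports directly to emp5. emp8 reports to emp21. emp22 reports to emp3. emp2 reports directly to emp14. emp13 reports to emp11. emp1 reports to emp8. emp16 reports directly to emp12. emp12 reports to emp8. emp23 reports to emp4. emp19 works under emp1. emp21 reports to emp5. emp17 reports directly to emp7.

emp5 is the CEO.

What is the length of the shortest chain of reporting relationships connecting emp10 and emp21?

emp10 is in emp21's organization: the chain from emp10 up to emp21 is emp10 → emp19 → emp1 → emp8 → emp21, which is 4 links.

4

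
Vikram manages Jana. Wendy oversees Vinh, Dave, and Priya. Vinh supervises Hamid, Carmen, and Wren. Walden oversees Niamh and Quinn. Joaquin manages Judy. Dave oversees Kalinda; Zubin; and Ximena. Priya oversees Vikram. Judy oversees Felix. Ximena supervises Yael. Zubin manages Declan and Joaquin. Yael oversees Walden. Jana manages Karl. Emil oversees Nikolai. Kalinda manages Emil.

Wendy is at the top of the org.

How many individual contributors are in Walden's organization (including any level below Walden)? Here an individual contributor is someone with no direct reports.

2

The people in Walden's organization with no one reporting to them are Quinn, Niamh. That is 2.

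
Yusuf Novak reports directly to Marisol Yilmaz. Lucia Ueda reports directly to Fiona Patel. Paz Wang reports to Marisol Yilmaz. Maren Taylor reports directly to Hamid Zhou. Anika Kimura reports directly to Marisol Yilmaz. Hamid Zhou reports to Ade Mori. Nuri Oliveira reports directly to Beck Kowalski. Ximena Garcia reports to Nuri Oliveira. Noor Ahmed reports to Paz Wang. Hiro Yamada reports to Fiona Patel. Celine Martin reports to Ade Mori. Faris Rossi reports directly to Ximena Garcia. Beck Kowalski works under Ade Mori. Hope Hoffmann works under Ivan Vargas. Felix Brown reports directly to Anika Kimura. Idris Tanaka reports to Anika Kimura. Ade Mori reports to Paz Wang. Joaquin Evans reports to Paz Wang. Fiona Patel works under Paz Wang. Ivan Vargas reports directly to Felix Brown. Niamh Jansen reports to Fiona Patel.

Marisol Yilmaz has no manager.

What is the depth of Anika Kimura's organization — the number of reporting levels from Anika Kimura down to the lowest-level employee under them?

The longest chain under Anika Kimura runs Anika Kimura → Felix Brown → Ivan Vargas → Hope Hoffmann, which is 3 levels below Anika Kimura.

3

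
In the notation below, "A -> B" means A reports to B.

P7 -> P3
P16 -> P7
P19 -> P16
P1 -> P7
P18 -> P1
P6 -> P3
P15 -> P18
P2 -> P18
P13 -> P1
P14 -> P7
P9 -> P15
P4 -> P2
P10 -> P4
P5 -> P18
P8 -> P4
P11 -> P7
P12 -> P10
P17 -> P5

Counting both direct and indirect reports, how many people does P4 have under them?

P4 directly manages P10, P8. Under P10: P12 (1). P8 has no reports. So P4's organization is 2 direct reports plus everyone under them: 2 + 1 = 3.

3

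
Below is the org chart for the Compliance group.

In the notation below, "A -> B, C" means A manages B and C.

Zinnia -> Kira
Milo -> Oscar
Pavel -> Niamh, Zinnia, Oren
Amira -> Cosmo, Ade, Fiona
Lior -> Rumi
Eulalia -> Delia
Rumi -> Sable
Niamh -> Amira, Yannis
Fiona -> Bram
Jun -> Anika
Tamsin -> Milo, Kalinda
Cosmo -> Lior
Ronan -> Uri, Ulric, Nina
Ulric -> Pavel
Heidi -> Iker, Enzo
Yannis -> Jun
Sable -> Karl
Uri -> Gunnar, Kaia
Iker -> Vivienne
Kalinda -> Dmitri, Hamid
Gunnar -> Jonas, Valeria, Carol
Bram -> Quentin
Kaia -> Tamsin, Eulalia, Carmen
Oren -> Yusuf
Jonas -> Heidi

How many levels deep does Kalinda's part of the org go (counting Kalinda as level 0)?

1

The longest chain under Kalinda runs Kalinda → Hamid, which is 1 level below Kalinda.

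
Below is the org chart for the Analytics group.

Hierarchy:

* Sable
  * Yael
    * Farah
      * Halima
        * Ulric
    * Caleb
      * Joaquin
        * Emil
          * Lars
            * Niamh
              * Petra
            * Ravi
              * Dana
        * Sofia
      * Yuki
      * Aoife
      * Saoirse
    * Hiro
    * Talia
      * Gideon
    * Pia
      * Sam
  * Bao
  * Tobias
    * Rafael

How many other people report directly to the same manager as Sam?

Sam reports to Pia, and Pia has no other direct reports. Sam has 0 peers.

0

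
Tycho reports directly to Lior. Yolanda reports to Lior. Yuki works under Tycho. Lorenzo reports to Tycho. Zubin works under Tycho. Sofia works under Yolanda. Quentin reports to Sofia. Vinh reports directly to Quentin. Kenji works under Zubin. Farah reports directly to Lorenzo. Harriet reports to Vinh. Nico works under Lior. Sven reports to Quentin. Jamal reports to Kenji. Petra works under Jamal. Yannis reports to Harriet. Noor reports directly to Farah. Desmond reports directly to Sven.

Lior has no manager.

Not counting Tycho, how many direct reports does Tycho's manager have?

2

Tycho reports to Lior. Lior's other direct reports are Yolanda, Nico — 2 peers.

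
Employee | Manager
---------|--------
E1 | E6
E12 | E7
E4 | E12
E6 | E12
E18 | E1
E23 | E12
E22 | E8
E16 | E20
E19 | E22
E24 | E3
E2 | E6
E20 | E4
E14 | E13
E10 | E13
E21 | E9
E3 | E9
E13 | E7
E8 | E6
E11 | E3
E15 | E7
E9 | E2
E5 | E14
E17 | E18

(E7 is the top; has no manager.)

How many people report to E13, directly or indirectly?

E13 directly manages E14, E10. Under E14: E5 (1). E10 has no reports. So E13's organization is 2 direct reports plus everyone under them: 2 + 1 = 3.

3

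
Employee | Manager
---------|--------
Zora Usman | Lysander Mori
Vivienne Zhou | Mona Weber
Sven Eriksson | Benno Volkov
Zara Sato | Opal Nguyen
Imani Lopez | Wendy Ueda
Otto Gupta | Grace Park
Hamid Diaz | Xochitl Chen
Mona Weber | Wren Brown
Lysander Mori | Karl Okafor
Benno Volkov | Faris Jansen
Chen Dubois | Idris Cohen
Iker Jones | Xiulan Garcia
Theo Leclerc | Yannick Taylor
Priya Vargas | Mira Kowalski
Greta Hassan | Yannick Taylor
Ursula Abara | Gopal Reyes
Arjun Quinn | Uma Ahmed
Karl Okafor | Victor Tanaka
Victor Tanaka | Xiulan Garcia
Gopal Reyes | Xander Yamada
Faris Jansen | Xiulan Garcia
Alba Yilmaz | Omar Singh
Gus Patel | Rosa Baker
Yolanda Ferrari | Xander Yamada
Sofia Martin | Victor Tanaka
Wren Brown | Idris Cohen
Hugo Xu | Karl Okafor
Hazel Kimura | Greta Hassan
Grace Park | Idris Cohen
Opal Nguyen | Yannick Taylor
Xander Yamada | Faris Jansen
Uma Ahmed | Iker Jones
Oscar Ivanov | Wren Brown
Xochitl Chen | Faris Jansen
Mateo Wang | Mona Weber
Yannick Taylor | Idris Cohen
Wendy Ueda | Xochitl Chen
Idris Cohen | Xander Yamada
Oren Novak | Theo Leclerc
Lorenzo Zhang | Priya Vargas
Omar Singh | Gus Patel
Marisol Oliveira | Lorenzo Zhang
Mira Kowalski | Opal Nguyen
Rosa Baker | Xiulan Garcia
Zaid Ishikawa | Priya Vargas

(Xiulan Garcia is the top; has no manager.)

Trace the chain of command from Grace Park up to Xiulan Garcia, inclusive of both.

Grace Park reports to Idris Cohen. Idris Cohen reports to Xander Yamada. Xander Yamada reports to Faris Jansen. Faris Jansen reports to Xiulan Garcia. Xiulan Garcia is at the top.

Grace Park -> Idris Cohen -> Xander Yamada -> Faris Jansen -> Xiulan Garcia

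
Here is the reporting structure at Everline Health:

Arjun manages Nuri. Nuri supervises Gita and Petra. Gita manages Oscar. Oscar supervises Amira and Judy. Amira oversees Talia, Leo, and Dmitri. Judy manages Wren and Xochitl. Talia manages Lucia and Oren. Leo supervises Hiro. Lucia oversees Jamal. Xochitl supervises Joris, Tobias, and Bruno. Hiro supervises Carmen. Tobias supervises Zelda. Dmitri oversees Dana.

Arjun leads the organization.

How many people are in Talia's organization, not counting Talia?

3

Talia directly manages Lucia, Oren. Under Lucia: Jamal (1). Oren has no reports. So Talia's organization is 2 direct reports plus everyone under them: 2 + 1 = 3.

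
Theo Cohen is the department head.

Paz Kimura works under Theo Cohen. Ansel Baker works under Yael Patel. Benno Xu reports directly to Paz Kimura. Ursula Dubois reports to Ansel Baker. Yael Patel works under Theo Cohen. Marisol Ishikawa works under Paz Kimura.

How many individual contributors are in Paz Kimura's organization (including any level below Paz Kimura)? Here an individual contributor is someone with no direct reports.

2

The people in Paz Kimura's organization with no one reporting to them are Benno Xu, Marisol Ishikawa. That is 2.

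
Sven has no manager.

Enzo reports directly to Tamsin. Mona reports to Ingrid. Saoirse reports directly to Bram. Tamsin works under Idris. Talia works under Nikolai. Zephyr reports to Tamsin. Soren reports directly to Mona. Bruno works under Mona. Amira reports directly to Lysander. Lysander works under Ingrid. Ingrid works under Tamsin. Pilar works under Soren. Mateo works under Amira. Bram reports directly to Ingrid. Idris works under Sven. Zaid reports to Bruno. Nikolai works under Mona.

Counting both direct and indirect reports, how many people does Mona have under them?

6

Mona directly manages Soren, Bruno, Nikolai. Under Soren: Pilar (1). Under Bruno: Zaid (1). Under Nikolai: Talia (1). So Mona's organization is 3 direct reports plus everyone under them: 2 + 2 + 2 = 6.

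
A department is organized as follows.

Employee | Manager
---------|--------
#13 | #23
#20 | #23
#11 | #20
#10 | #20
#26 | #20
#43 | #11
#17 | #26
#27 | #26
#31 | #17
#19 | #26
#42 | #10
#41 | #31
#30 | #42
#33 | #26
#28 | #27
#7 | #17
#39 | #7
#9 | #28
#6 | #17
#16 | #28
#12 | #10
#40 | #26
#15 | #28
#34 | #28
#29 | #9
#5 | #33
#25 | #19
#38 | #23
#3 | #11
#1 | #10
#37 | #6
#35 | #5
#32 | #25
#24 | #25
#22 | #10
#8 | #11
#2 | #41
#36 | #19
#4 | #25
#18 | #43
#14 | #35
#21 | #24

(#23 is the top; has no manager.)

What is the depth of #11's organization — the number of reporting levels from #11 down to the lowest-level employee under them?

2

The longest chain under #11 runs #11 → #43 → #18, which is 2 levels below #11.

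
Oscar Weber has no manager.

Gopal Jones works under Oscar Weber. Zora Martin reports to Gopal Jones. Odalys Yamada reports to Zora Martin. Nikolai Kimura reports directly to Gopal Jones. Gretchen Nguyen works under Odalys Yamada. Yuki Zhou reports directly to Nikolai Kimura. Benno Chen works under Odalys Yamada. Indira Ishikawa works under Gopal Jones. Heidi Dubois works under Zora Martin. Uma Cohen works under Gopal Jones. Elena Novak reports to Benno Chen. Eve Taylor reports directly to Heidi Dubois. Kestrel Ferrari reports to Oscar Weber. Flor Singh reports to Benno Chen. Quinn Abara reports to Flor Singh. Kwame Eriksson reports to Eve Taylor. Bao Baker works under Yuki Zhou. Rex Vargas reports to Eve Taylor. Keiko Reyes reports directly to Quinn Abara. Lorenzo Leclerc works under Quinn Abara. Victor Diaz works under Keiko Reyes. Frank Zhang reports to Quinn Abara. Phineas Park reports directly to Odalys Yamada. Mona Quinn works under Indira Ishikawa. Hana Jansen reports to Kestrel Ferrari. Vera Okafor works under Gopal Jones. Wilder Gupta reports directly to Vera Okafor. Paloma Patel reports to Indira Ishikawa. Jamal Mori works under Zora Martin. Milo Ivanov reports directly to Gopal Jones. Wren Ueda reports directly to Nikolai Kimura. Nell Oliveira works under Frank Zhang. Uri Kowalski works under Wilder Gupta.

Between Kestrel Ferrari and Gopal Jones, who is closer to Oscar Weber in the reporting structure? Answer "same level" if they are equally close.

same level

Both Kestrel Ferrari and Gopal Jones are 1 level below Oscar Weber.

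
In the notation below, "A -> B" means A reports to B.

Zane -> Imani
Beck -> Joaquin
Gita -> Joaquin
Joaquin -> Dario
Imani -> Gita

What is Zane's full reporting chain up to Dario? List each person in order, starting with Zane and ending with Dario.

Zane reports to Imani. Imani reports to Gita. Gita reports to Joaquin. Joaquin reports to Dario. Dario is at the top.

Zane -> Imani -> Gita -> Joaquin -> Dario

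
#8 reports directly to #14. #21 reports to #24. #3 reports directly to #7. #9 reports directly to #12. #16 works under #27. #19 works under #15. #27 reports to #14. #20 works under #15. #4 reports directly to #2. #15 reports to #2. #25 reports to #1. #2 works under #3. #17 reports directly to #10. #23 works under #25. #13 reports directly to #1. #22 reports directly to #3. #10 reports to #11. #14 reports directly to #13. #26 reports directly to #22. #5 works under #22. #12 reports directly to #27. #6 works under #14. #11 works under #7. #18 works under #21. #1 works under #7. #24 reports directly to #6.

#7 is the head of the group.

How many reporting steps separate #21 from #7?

Chain from #21 up to #7: #21 → #24 → #6 → #14 → #13 → #1 → #7. That is 6 steps up, so #21 is 6 levels below #7.

6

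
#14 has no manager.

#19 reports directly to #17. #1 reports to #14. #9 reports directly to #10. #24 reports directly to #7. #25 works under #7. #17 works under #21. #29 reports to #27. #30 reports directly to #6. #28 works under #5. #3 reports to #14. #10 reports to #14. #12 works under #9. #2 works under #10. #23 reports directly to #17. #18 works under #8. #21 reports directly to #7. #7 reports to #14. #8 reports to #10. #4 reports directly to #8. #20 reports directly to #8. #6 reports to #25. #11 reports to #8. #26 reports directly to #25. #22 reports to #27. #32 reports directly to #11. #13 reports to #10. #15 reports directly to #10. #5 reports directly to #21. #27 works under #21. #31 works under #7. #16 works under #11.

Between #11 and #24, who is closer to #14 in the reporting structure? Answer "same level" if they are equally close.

#24

#11 is 3 levels below #14; #24 is 2. #24 is higher.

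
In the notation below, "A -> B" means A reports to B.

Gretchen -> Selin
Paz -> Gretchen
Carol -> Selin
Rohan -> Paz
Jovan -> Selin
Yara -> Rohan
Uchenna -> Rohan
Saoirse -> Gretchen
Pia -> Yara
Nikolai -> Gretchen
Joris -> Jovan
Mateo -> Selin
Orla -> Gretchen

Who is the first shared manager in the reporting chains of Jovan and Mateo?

Selin

Jovan's chain of managers is Selin. Mateo's chain of managers is Selin. The first manager that appears in both chains is Selin.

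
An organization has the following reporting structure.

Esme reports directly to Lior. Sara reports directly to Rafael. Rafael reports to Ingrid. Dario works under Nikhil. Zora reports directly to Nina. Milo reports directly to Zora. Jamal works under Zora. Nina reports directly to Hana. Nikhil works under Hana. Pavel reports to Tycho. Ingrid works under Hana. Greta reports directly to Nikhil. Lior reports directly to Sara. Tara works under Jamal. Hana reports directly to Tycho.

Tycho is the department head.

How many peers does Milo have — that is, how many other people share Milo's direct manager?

Milo reports to Zora. Zora's other direct reports are Jamal — 1 peer.

1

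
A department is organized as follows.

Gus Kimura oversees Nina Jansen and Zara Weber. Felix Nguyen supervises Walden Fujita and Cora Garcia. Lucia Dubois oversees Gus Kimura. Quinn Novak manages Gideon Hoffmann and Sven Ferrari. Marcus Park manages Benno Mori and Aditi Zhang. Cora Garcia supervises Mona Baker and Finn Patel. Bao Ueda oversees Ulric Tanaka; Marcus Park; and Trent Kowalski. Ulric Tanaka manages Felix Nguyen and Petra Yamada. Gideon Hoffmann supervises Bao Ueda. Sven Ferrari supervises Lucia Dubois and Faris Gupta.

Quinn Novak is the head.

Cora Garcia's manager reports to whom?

Cora Garcia reports to Felix Nguyen, and Felix Nguyen reports to Ulric Tanaka. So Cora Garcia's skip-level manager is Ulric Tanaka.

Ulric Tanaka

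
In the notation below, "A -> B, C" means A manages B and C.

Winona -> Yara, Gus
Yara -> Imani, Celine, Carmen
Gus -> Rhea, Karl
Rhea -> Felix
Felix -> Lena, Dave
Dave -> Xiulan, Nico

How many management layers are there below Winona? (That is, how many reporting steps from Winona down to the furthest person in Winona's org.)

The longest chain under Winona runs Winona → Gus → Rhea → Felix → Dave → Nico, which is 5 levels below Winona.

5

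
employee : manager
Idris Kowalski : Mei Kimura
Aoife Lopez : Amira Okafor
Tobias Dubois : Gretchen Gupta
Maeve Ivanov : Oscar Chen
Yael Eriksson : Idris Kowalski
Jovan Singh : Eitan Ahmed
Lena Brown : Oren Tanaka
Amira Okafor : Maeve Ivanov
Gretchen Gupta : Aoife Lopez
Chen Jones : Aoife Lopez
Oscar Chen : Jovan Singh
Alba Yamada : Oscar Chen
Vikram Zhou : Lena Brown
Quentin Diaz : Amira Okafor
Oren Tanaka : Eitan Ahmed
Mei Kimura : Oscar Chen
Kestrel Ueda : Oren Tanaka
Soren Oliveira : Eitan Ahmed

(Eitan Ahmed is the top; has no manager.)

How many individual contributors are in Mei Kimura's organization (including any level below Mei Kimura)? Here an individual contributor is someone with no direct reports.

The only person in Mei Kimura's organization with no one reporting to them is Yael Eriksson. That is 1.

1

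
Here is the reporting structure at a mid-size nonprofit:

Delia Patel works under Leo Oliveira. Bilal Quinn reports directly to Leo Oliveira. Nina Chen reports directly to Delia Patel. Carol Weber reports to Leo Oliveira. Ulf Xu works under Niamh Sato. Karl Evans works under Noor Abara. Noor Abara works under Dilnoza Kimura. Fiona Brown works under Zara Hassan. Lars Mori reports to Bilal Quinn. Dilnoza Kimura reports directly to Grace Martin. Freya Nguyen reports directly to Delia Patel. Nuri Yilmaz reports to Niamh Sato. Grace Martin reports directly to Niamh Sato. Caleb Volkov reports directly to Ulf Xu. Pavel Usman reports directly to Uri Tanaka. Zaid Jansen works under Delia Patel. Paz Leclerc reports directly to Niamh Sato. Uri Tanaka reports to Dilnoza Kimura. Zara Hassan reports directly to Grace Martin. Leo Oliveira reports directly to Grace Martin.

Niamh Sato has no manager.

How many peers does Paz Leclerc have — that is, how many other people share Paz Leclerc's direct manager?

Paz Leclerc reports to Niamh Sato. Niamh Sato's other direct reports are Nuri Yilmaz, Grace Martin, Ulf Xu — 3 peers.

3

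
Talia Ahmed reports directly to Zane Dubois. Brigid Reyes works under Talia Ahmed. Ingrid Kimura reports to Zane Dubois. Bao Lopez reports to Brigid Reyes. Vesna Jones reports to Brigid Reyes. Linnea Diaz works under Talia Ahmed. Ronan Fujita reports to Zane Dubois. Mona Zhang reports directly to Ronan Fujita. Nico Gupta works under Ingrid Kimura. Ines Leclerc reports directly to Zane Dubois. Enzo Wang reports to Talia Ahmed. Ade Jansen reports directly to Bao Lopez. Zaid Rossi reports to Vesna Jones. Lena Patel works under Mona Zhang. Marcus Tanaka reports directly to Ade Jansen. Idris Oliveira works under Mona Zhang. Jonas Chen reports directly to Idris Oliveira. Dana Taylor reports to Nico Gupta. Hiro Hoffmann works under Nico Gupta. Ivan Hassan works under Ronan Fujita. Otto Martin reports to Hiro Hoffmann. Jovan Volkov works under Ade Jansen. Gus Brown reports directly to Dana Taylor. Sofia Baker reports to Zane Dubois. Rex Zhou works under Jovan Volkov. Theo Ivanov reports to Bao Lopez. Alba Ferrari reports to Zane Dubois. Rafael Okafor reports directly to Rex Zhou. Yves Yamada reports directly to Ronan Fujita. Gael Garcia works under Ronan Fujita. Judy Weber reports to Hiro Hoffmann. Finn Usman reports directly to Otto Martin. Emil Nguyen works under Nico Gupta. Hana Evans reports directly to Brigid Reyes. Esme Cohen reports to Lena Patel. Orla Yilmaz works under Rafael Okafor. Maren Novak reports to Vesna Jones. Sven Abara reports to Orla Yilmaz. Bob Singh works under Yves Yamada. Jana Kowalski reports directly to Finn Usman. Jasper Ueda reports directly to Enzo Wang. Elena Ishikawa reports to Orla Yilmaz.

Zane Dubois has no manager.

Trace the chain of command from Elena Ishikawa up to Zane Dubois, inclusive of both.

Elena Ishikawa -> Orla Yilmaz -> Rafael Okafor -> Rex Zhou -> Jovan Volkov -> Ade Jansen -> Bao Lopez -> Brigid Reyes -> Talia Ahmed -> Zane Dubois

Elena Ishikawa reports to Orla Yilmaz. Orla Yilmaz reports to Rafael Okafor. Rafael Okafor reports to Rex Zhou. Rex Zhou reports to Jovan Volkov. Jovan Volkov reports to Ade Jansen. Ade Jansen reports to Bao Lopez. Bao Lopez reports to Brigid Reyes. Brigid Reyes reports to Talia Ahmed. Talia Ahmed reports to Zane Dubois. Zane Dubois is at the top.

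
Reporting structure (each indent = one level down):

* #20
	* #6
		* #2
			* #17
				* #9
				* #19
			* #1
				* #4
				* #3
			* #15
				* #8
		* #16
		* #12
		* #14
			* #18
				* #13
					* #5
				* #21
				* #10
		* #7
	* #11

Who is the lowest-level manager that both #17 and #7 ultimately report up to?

#17's chain of managers is #2, #6, #20. #7's chain of managers is #6, #20. The first manager that appears in both chains is #6.

#6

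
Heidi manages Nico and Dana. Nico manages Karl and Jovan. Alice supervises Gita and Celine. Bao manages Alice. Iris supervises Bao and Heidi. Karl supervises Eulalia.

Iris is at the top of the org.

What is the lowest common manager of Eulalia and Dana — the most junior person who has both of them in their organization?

Heidi

Eulalia's chain of managers is Karl, Nico, Heidi, Iris. Dana's chain of managers is Heidi, Iris. The first manager that appears in both chains is Heidi.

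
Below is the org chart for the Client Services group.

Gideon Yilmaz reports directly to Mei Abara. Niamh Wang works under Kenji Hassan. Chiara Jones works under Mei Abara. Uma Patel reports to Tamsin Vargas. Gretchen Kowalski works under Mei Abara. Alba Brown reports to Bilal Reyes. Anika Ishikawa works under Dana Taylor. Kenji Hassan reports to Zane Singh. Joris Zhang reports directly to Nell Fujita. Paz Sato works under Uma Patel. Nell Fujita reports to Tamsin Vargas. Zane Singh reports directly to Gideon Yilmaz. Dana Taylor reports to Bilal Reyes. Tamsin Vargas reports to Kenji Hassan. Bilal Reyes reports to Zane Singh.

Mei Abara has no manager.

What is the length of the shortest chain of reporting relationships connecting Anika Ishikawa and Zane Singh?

3

Anika Ishikawa is in Zane Singh's organization: the chain from Anika Ishikawa up to Zane Singh is Anika Ishikawa → Dana Taylor → Bilal Reyes → Zane Singh, which is 3 links.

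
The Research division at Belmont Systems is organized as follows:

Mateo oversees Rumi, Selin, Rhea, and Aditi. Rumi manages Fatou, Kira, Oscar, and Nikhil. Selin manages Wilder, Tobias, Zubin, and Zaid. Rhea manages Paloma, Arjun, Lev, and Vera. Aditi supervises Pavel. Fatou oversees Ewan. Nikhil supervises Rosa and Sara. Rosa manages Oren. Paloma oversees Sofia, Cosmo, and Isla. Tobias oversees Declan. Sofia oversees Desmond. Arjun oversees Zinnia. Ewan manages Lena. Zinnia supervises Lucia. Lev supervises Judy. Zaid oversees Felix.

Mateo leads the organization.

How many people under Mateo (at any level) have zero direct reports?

16

The people in Mateo's organization with no one reporting to them are Pavel, Vera, Judy, Lucia, Isla, Cosmo, Desmond, Felix, Zubin, Declan, Wilder, Oscar, Kira, Sara, Oren, Lena. That is 16.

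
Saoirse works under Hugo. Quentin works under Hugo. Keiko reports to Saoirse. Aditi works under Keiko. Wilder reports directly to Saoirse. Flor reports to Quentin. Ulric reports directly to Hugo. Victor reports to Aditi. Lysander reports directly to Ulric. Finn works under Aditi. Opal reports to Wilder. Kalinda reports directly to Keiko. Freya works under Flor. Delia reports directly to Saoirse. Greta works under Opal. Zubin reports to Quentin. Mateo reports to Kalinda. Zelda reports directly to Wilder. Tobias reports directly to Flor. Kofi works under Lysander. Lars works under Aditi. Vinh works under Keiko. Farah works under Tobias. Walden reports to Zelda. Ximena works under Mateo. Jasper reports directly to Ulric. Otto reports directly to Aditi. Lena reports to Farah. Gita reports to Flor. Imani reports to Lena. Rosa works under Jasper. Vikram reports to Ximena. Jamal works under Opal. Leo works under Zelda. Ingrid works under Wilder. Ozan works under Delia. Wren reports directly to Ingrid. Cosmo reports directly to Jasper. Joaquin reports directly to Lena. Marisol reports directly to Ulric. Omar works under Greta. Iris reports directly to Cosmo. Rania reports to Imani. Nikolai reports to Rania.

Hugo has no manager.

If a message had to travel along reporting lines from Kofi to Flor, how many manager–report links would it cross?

5

Kofi is 3 levels below Hugo, and Flor is 2 levels below Hugo (their lowest common manager). The shortest path runs up from Kofi to Hugo and back down to Flor: 3 + 2 = 5 links.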